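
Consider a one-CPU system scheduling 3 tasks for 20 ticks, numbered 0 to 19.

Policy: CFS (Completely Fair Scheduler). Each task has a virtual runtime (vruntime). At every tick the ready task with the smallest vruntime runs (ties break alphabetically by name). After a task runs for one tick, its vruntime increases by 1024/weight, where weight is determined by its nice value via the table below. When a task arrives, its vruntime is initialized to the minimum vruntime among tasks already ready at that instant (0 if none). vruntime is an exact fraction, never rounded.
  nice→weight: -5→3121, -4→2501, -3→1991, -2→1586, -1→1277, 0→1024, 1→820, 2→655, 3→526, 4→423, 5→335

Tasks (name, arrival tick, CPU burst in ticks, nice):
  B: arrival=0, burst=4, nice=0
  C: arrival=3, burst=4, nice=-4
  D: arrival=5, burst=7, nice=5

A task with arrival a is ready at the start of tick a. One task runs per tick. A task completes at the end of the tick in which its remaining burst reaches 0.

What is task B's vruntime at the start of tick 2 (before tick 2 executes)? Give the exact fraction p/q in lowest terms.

vruntime(B, start of tick 2) = 2/1

t=0: vr[B=0] → run B
t=1: vr[B=1] → run B
t=2: vr[B=2] → run B
t=3: vr[B=3 C=3] → run B
t=4: vr[C=3] → run C
t=5: vr[C=8527/2501 D=8527/2501] → run C
t=6: vr[C=9551/2501 D=8527/2501] → run D
t=7: vr[C=9551/2501 D=5417569/837835] → run C
t=8: vr[C=10575/2501 D=5417569/837835] → run C
t=9: vr[D=5417569/837835] → run D
t=10: vr[D=7978593/837835] → run D
t=11: vr[D=10539617/837835] → run D
t=12: vr[D=13100641/837835] → run D
t=13: vr[D=3132333/167567] → run D
t=14: vr[D=18222689/837835] → run D
t=15: (idle)
t=16: (idle)
t=17: (idle)
t=18: (idle)
t=19: (idle)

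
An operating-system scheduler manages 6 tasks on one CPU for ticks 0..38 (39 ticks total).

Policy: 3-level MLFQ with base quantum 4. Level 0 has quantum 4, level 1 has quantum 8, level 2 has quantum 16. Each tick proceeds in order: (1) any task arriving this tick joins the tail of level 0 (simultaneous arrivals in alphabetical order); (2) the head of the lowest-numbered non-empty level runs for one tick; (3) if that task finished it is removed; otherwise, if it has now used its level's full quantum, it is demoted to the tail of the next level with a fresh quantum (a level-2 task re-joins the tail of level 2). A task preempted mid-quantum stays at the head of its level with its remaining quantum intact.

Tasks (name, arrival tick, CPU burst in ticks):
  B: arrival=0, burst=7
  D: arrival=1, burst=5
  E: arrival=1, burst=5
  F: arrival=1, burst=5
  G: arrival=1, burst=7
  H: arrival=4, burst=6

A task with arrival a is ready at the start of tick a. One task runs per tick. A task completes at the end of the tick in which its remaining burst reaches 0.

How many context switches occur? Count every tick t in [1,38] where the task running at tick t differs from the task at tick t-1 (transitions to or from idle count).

context switches = 12

t=0: L0/L1/L2 = B/-/- → run B
t=1: L0/L1/L2 = BDEFG/-/- → run B
t=2: L0/L1/L2 = BDEFG/-/- → run B
t=3: L0/L1/L2 = BDEFG/-/- → run B
t=4: L0/L1/L2 = DEFGH/B/- → run D
t=5: L0/L1/L2 = DEFGH/B/- → run D
t=6: L0/L1/L2 = DEFGH/B/- → run D
t=7: L0/L1/L2 = DEFGH/B/- → run D
t=8: L0/L1/L2 = EFGH/BD/- → run E
t=9: L0/L1/L2 = EFGH/BD/- → run E
t=10: L0/L1/L2 = EFGH/BD/- → run E
t=11: L0/L1/L2 = EFGH/BD/- → run E
t=12: L0/L1/L2 = FGH/BDE/- → run F
t=13: L0/L1/L2 = FGH/BDE/- → run F
t=14: L0/L1/L2 = FGH/BDE/- → run F
t=15: L0/L1/L2 = FGH/BDE/- → run F
t=16: L0/L1/L2 = GH/BDEF/- → run G
t=17: L0/L1/L2 = GH/BDEF/- → run G
t=18: L0/L1/L2 = GH/BDEF/- → run G
t=19: L0/L1/L2 = GH/BDEF/- → run G
t=20: L0/L1/L2 = H/BDEFG/- → run H
t=21: L0/L1/L2 = H/BDEFG/- → run H
t=22: L0/L1/L2 = H/BDEFG/- → run H
t=23: L0/L1/L2 = H/BDEFG/- → run H
t=24: L0/L1/L2 = -/BDEFGH/- → run B
t=25: L0/L1/L2 = -/BDEFGH/- → run B
t=26: L0/L1/L2 = -/BDEFGH/- → run B
t=27: L0/L1/L2 = -/DEFGH/- → run D
t=28: L0/L1/L2 = -/EFGH/- → run E
t=29: L0/L1/L2 = -/FGH/- → run F
t=30: L0/L1/L2 = -/GH/- → run G
t=31: L0/L1/L2 = -/GH/- → run G
t=32: L0/L1/L2 = -/GH/- → run G
t=33: L0/L1/L2 = -/H/- → run H
t=34: L0/L1/L2 = -/H/- → run H
t=35: (idle)
t=36: (idle)
t=37: (idle)
t=38: (idle)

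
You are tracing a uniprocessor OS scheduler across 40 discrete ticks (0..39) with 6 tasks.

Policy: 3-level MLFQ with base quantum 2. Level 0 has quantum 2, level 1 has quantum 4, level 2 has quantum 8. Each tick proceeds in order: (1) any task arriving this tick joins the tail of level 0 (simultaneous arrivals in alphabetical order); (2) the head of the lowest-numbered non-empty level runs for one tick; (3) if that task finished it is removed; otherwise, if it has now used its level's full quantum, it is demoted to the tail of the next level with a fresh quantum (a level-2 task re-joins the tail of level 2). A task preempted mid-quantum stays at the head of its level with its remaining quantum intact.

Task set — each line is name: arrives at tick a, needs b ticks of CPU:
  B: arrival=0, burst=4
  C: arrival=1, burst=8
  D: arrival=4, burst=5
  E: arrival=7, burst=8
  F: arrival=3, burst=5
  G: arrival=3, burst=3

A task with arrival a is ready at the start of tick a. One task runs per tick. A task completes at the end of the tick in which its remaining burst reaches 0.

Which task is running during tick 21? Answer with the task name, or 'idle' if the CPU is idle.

t=0: L0/L1/L2 = B/-/- → run B
t=1: L0/L1/L2 = BC/-/- → run B
t=2: L0/L1/L2 = C/B/- → run C
t=3: L0/L1/L2 = CFG/B/- → run C
t=4: L0/L1/L2 = FGD/BC/- → run F
t=5: L0/L1/L2 = FGD/BC/- → run F
t=6: L0/L1/L2 = GD/BCF/- → run G
t=7: L0/L1/L2 = GDE/BCF/- → run G
t=8: L0/L1/L2 = DE/BCFG/- → run D
t=9: L0/L1/L2 = DE/BCFG/- → run D
t=10: L0/L1/L2 = E/BCFGD/- → run E
t=11: L0/L1/L2 = E/BCFGD/- → run E
t=12: L0/L1/L2 = -/BCFGDE/- → run B
t=13: L0/L1/L2 = -/BCFGDE/- → run B
t=14: L0/L1/L2 = -/CFGDE/- → run C
t=15: L0/L1/L2 = -/CFGDE/- → run C
t=16: L0/L1/L2 = -/CFGDE/- → run C
t=17: L0/L1/L2 = -/CFGDE/- → run C
t=18: L0/L1/L2 = -/FGDE/C → run F
t=19: L0/L1/L2 = -/FGDE/C → run F
t=20: L0/L1/L2 = -/FGDE/C → run F
t=21: L0/L1/L2 = -/GDE/C → run G
t=22: L0/L1/L2 = -/DE/C → run D
t=23: L0/L1/L2 = -/DE/C → run D
t=24: L0/L1/L2 = -/DE/C → run D
t=25: L0/L1/L2 = -/E/C → run E
t=26: L0/L1/L2 = -/E/C → run E
t=27: L0/L1/L2 = -/E/C → run E
t=28: L0/L1/L2 = -/E/C → run E
t=29: L0/L1/L2 = -/-/CE → run C
t=30: L0/L1/L2 = -/-/CE → run C
t=31: L0/L1/L2 = -/-/E → run E
t=32: L0/L1/L2 = -/-/E → run E
t=33: (idle)
t=34: (idle)
t=35: (idle)
t=36: (idle)
t=37: (idle)
t=38: (idle)
t=39: (idle)

running at tick 21 = G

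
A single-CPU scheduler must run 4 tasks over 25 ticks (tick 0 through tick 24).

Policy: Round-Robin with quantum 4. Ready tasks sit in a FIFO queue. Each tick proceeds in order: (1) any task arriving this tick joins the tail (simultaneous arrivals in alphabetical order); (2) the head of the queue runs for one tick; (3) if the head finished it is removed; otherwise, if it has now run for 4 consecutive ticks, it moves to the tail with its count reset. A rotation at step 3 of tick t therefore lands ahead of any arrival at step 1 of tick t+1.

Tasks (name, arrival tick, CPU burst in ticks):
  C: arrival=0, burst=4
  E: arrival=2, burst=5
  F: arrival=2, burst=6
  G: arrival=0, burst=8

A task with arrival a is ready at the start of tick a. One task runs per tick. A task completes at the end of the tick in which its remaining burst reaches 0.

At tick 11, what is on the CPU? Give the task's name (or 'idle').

running at tick 11 = E

t=0: queue=[C,G] q_used=0 → run C
t=1: queue=[C,G] q_used=1 → run C
t=2: queue=[C,G,E,F] q_used=2 → run C
t=3: queue=[C,G,E,F] q_used=3 → run C
t=4: queue=[G,E,F] q_used=0 → run G
t=5: queue=[G,E,F] q_used=1 → run G
t=6: queue=[G,E,F] q_used=2 → run G
t=7: queue=[G,E,F] q_used=3 → run G
t=8: queue=[E,F,G] q_used=0 → run E
t=9: queue=[E,F,G] q_used=1 → run E
t=10: queue=[E,F,G] q_used=2 → run E
t=11: queue=[E,F,G] q_used=3 → run E
t=12: queue=[F,G,E] q_used=0 → run F
t=13: queue=[F,G,E] q_used=1 → run F
t=14: queue=[F,G,E] q_used=2 → run F
t=15: queue=[F,G,E] q_used=3 → run F
t=16: queue=[G,E,F] q_used=0 → run G
t=17: queue=[G,E,F] q_used=1 → run G
t=18: queue=[G,E,F] q_used=2 → run G
t=19: queue=[G,E,F] q_used=3 → run G
t=20: queue=[E,F] q_used=0 → run E
t=21: queue=[F] q_used=0 → run F
t=22: queue=[F] q_used=1 → run F
t=23: (idle)
t=24: (idle)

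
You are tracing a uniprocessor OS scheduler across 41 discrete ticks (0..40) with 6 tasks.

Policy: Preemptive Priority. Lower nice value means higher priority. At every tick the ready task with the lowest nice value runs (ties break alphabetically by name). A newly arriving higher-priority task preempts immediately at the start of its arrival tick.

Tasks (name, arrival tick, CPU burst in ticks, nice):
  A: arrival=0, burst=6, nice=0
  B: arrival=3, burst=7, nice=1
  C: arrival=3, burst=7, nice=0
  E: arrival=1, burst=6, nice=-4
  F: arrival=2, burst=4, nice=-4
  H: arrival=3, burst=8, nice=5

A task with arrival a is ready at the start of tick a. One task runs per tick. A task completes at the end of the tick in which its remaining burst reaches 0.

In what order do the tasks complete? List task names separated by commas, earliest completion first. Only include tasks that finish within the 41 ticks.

t=0: ready={A} → run A
t=1: ready={A,E} → run E
t=2: ready={A,E,F} → run E
t=3: ready={A,B,C,E,F,H} → run E
t=4: ready={A,B,C,E,F,H} → run E
t=5: ready={A,B,C,E,F,H} → run E
t=6: ready={A,B,C,E,F,H} → run E
t=7: ready={A,B,C,F,H} → run F
t=8: ready={A,B,C,F,H} → run F
t=9: ready={A,B,C,F,H} → run F
t=10: ready={A,B,C,F,H} → run F
t=11: ready={A,B,C,H} → run A
t=12: ready={A,B,C,H} → run A
t=13: ready={A,B,C,H} → run A
t=14: ready={A,B,C,H} → run A
t=15: ready={A,B,C,H} → run A
t=16: ready={B,C,H} → run C
t=17: ready={B,C,H} → run C
t=18: ready={B,C,H} → run C
t=19: ready={B,C,H} → run C
t=20: ready={B,C,H} → run C
t=21: ready={B,C,H} → run C
t=22: ready={B,C,H} → run C
t=23: ready={B,H} → run B
t=24: ready={B,H} → run B
t=25: ready={B,H} → run B
t=26: ready={B,H} → run B
t=27: ready={B,H} → run B
t=28: ready={B,H} → run B
t=29: ready={B,H} → run B
t=30: ready={H} → run H
t=31: ready={H} → run H
t=32: ready={H} → run H
t=33: ready={H} → run H
t=34: ready={H} → run H
t=35: ready={H} → run H
t=36: ready={H} → run H
t=37: ready={H} → run H
t=38: (idle)
t=39: (idle)
t=40: (idle)

completion order = E, F, A, C, B, H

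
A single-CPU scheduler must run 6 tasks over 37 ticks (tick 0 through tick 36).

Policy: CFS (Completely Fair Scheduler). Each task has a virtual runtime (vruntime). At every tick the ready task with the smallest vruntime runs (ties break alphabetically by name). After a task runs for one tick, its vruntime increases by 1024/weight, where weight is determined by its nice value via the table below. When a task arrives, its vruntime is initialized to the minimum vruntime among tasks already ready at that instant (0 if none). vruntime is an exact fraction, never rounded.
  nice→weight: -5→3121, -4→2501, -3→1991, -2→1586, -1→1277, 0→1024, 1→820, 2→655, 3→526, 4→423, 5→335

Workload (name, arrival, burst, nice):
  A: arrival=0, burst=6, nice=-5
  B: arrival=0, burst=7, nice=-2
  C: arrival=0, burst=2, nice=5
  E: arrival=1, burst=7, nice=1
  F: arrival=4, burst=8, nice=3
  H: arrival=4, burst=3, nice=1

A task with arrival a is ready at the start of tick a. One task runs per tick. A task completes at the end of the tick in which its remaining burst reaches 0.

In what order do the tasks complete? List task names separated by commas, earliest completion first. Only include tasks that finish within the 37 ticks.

t=0: vr[A=0 B=0 C=0] → run A
t=1: vr[A=1024/3121 B=0 C=0 E=0] → run B
t=2: vr[A=1024/3121 B=512/793 C=0 E=0] → run C
t=3: vr[A=1024/3121 B=512/793 C=1024/335 E=0] → run E
t=4: vr[A=1024/3121 B=512/793 C=1024/335 E=256/205 F=1024/3121 H=1024/3121] → run A
t=5: vr[A=2048/3121 B=512/793 C=1024/335 E=256/205 F=1024/3121 H=1024/3121] → run F
t=6: vr[A=2048/3121 B=512/793 C=1024/335 E=256/205 F=1867264/820823 H=1024/3121] → run H
t=7: vr[A=2048/3121 B=512/793 C=1024/335 E=256/205 F=1867264/820823 H=1008896/639805] → run B
t=8: vr[A=2048/3121 B=1024/793 C=1024/335 E=256/205 F=1867264/820823 H=1008896/639805] → run A
t=9: vr[A=3072/3121 B=1024/793 C=1024/335 E=256/205 F=1867264/820823 H=1008896/639805] → run A
t=10: vr[A=4096/3121 B=1024/793 C=1024/335 E=256/205 F=1867264/820823 H=1008896/639805] → run E
t=11: vr[A=4096/3121 B=1024/793 C=1024/335 E=512/205 F=1867264/820823 H=1008896/639805] → run B
t=12: vr[A=4096/3121 B=1536/793 C=1024/335 E=512/205 F=1867264/820823 H=1008896/639805] → run A
t=13: vr[A=5120/3121 B=1536/793 C=1024/335 E=512/205 F=1867264/820823 H=1008896/639805] → run H
t=14: vr[A=5120/3121 B=1536/793 C=1024/335 E=512/205 F=1867264/820823 H=1807872/639805] → run A
t=15: vr[B=1536/793 C=1024/335 E=512/205 F=1867264/820823 H=1807872/639805] → run B
t=16: vr[B=2048/793 C=1024/335 E=512/205 F=1867264/820823 H=1807872/639805] → run F
t=17: vr[B=2048/793 C=1024/335 E=512/205 F=3465216/820823 H=1807872/639805] → run E
t=18: vr[B=2048/793 C=1024/335 E=768/205 F=3465216/820823 H=1807872/639805] → run B
t=19: vr[B=2560/793 C=1024/335 E=768/205 F=3465216/820823 H=1807872/639805] → run H
t=20: vr[B=2560/793 C=1024/335 E=768/205 F=3465216/820823] → run C
t=21: vr[B=2560/793 E=768/205 F=3465216/820823] → run B
t=22: vr[B=3072/793 E=768/205 F=3465216/820823] → run E
t=23: vr[B=3072/793 E=1024/205 F=3465216/820823] → run B
t=24: vr[E=1024/205 F=3465216/820823] → run F
t=25: vr[E=1024/205 F=5063168/820823] → run E
t=26: vr[E=256/41 F=5063168/820823] → run F
t=27: vr[E=256/41 F=6661120/820823] → run E
t=28: vr[E=1536/205 F=6661120/820823] → run E
t=29: vr[F=6661120/820823] → run F
t=30: vr[F=8259072/820823] → run F
t=31: vr[F=9857024/820823] → run F
t=32: vr[F=11454976/820823] → run F
t=33: (idle)
t=34: (idle)
t=35: (idle)
t=36: (idle)

completion order = A, H, C, B, E, F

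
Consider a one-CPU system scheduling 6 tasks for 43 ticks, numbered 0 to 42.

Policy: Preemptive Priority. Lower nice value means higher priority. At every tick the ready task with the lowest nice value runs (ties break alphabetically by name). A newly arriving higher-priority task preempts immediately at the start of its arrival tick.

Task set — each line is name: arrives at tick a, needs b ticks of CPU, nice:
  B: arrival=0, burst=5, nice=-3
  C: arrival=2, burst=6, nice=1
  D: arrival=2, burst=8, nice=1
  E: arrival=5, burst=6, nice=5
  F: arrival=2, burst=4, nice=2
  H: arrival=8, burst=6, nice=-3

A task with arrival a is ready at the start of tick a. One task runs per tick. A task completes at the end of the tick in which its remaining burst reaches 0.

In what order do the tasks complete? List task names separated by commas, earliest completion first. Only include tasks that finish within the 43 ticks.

completion order = B, H, C, D, F, E

t=0: ready={B} → run B
t=1: ready={B} → run B
t=2: ready={B,C,D,F} → run B
t=3: ready={B,C,D,F} → run B
t=4: ready={B,C,D,F} → run B
t=5: ready={C,D,E,F} → run C
t=6: ready={C,D,E,F} → run C
t=7: ready={C,D,E,F} → run C
t=8: ready={C,D,E,F,H} → run H
t=9: ready={C,D,E,F,H} → run H
t=10: ready={C,D,E,F,H} → run H
t=11: ready={C,D,E,F,H} → run H
t=12: ready={C,D,E,F,H} → run H
t=13: ready={C,D,E,F,H} → run H
t=14: ready={C,D,E,F} → run C
t=15: ready={C,D,E,F} → run C
t=16: ready={C,D,E,F} → run C
t=17: ready={D,E,F} → run D
t=18: ready={D,E,F} → run D
t=19: ready={D,E,F} → run D
t=20: ready={D,E,F} → run D
t=21: ready={D,E,F} → run D
t=22: ready={D,E,F} → run D
t=23: ready={D,E,F} → run D
t=24: ready={D,E,F} → run D
t=25: ready={E,F} → run F
t=26: ready={E,F} → run F
t=27: ready={E,F} → run F
t=28: ready={E,F} → run F
t=29: ready={E} → run E
t=30: ready={E} → run E
t=31: ready={E} → run E
t=32: ready={E} → run E
t=33: ready={E} → run E
t=34: ready={E} → run E
t=35: (idle)
t=36: (idle)
t=37: (idle)
t=38: (idle)
t=39: (idle)
t=40: (idle)
t=41: (idle)
t=42: (idle)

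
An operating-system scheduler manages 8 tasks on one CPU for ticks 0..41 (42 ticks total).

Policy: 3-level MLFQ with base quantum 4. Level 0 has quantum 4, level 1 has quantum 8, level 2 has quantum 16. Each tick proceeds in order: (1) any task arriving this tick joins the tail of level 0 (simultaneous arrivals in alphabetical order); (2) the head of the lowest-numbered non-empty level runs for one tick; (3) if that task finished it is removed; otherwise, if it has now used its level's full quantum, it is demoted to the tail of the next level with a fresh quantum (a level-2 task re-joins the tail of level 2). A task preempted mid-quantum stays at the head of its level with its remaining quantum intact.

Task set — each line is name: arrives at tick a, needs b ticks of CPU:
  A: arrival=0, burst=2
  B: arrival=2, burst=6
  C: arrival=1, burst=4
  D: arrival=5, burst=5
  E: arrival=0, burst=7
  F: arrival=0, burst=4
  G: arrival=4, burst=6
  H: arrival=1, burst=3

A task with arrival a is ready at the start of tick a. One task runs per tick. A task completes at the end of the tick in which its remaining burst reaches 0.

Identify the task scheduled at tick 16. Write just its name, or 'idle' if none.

running at tick 16 = H

t=0: L0/L1/L2 = AEF/-/- → run A
t=1: L0/L1/L2 = AEFCH/-/- → run A
t=2: L0/L1/L2 = EFCHB/-/- → run E
t=3: L0/L1/L2 = EFCHB/-/- → run E
t=4: L0/L1/L2 = EFCHBG/-/- → run E
t=5: L0/L1/L2 = EFCHBGD/-/- → run E
t=6: L0/L1/L2 = FCHBGD/E/- → run F
t=7: L0/L1/L2 = FCHBGD/E/- → run F
t=8: L0/L1/L2 = FCHBGD/E/- → run F
t=9: L0/L1/L2 = FCHBGD/E/- → run F
t=10: L0/L1/L2 = CHBGD/E/- → run C
t=11: L0/L1/L2 = CHBGD/E/- → run C
t=12: L0/L1/L2 = CHBGD/E/- → run C
t=13: L0/L1/L2 = CHBGD/E/- → run C
t=14: L0/L1/L2 = HBGD/E/- → run H
t=15: L0/L1/L2 = HBGD/E/- → run H
t=16: L0/L1/L2 = HBGD/E/- → run H
t=17: L0/L1/L2 = BGD/E/- → run B
t=18: L0/L1/L2 = BGD/E/- → run B
t=19: L0/L1/L2 = BGD/E/- → run B
t=20: L0/L1/L2 = BGD/E/- → run B
t=21: L0/L1/L2 = GD/EB/- → run G
t=22: L0/L1/L2 = GD/EB/- → run G
t=23: L0/L1/L2 = GD/EB/- → run G
t=24: L0/L1/L2 = GD/EB/- → run G
t=25: L0/L1/L2 = D/EBG/- → run D
t=26: L0/L1/L2 = D/EBG/- → run D
t=27: L0/L1/L2 = D/EBG/- → run D
t=28: L0/L1/L2 = D/EBG/- → run D
t=29: L0/L1/L2 = -/EBGD/- → run E
t=30: L0/L1/L2 = -/EBGD/- → run E
t=31: L0/L1/L2 = -/EBGD/- → run E
t=32: L0/L1/L2 = -/BGD/- → run B
t=33: L0/L1/L2 = -/BGD/- → run B
t=34: L0/L1/L2 = -/GD/- → run G
t=35: L0/L1/L2 = -/GD/- → run G
t=36: L0/L1/L2 = -/D/- → run D
t=37: (idle)
t=38: (idle)
t=39: (idle)
t=40: (idle)
t=41: (idle)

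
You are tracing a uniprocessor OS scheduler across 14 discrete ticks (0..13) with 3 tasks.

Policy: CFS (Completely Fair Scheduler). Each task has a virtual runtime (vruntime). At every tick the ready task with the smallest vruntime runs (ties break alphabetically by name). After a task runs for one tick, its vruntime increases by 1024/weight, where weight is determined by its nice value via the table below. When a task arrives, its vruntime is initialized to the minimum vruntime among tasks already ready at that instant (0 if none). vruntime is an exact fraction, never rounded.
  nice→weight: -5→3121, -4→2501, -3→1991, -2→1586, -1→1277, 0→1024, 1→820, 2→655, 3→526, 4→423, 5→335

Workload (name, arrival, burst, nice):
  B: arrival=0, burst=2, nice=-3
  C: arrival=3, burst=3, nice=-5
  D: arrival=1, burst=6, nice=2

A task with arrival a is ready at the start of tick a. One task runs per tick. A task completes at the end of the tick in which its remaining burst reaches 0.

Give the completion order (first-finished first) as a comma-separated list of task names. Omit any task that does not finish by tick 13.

t=0: vr[B=0] → run B
t=1: vr[B=1024/1991 D=1024/1991] → run B
t=2: vr[D=1024/1991] → run D
t=3: vr[C=2709504/1304105 D=2709504/1304105] → run C
t=4: vr[C=9791765504/4070111705 D=2709504/1304105] → run D
t=5: vr[C=9791765504/4070111705 D=4748288/1304105] → run C
t=6: vr[C=11127169024/4070111705 D=4748288/1304105] → run C
t=7: vr[D=4748288/1304105] → run D
t=8: vr[D=6787072/1304105] → run D
t=9: vr[D=8825856/1304105] → run D
t=10: vr[D=2172928/260821] → run D
t=11: (idle)
t=12: (idle)
t=13: (idle)

completion order = B, C, D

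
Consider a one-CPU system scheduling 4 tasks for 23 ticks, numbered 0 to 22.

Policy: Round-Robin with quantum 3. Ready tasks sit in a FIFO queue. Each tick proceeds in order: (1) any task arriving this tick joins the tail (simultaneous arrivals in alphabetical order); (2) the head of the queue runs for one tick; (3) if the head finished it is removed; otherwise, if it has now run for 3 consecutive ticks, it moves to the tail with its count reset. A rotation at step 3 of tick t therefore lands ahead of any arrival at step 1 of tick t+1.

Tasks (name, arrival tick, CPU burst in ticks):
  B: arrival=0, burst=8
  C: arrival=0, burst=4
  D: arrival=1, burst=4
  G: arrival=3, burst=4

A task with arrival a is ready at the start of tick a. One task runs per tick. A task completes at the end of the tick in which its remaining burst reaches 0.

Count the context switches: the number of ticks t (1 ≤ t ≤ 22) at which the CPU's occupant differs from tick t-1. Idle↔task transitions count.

context switches = 9

t=0: queue=[B,C] q_used=0 → run B
t=1: queue=[B,C,D] q_used=1 → run B
t=2: queue=[B,C,D] q_used=2 → run B
t=3: queue=[C,D,B,G] q_used=0 → run C
t=4: queue=[C,D,B,G] q_used=1 → run C
t=5: queue=[C,D,B,G] q_used=2 → run C
t=6: queue=[D,B,G,C] q_used=0 → run D
t=7: queue=[D,B,G,C] q_used=1 → run D
t=8: queue=[D,B,G,C] q_used=2 → run D
t=9: queue=[B,G,C,D] q_used=0 → run B
t=10: queue=[B,G,C,D] q_used=1 → run B
t=11: queue=[B,G,C,D] q_used=2 → run B
t=12: queue=[G,C,D,B] q_used=0 → run G
t=13: queue=[G,C,D,B] q_used=1 → run G
t=14: queue=[G,C,D,B] q_used=2 → run G
t=15: queue=[C,D,B,G] q_used=0 → run C
t=16: queue=[D,B,G] q_used=0 → run D
t=17: queue=[B,G] q_used=0 → run B
t=18: queue=[B,G] q_used=1 → run B
t=19: queue=[G] q_used=0 → run G
t=20: (idle)
t=21: (idle)
t=22: (idle)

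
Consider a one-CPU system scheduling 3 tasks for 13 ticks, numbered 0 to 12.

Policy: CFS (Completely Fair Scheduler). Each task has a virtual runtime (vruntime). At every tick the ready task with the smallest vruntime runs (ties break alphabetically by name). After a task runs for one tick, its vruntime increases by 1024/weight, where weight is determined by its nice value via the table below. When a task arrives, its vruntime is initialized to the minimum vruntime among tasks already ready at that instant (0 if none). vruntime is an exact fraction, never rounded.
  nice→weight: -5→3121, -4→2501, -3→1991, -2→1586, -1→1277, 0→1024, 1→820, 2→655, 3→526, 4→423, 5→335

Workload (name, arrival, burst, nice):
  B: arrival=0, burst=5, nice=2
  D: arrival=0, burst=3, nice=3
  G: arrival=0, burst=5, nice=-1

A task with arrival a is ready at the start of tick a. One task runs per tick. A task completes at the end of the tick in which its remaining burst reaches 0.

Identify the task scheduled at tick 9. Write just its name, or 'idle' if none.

running at tick 9 = G

t=0: vr[B=0 D=0 G=0] → run B
t=1: vr[B=1024/655 D=0 G=0] → run D
t=2: vr[B=1024/655 D=512/263 G=0] → run G
t=3: vr[B=1024/655 D=512/263 G=1024/1277] → run G
t=4: vr[B=1024/655 D=512/263 G=2048/1277] → run B
t=5: vr[B=2048/655 D=512/263 G=2048/1277] → run G
t=6: vr[B=2048/655 D=512/263 G=3072/1277] → run D
t=7: vr[B=2048/655 D=1024/263 G=3072/1277] → run G
t=8: vr[B=2048/655 D=1024/263 G=4096/1277] → run B
t=9: vr[B=3072/655 D=1024/263 G=4096/1277] → run G
t=10: vr[B=3072/655 D=1024/263] → run D
t=11: vr[B=3072/655] → run B
t=12: vr[B=4096/655] → run B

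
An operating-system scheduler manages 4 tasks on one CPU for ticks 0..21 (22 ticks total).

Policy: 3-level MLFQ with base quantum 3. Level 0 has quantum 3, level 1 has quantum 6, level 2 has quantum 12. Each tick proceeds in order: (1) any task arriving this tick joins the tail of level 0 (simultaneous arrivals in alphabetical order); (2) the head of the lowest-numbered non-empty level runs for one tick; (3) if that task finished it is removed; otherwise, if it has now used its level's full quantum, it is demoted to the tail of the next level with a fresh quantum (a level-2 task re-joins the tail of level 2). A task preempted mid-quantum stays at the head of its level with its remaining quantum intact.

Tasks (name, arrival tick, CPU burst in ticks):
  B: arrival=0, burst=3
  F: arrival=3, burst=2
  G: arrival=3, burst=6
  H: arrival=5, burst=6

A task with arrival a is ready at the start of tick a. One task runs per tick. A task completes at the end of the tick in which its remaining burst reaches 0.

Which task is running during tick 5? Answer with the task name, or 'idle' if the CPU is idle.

t=0: L0/L1/L2 = B/-/- → run B
t=1: L0/L1/L2 = B/-/- → run B
t=2: L0/L1/L2 = B/-/- → run B
t=3: L0/L1/L2 = FG/-/- → run F
t=4: L0/L1/L2 = FG/-/- → run F
t=5: L0/L1/L2 = GH/-/- → run G
t=6: L0/L1/L2 = GH/-/- → run G
t=7: L0/L1/L2 = GH/-/- → run G
t=8: L0/L1/L2 = H/G/- → run H
t=9: L0/L1/L2 = H/G/- → run H
t=10: L0/L1/L2 = H/G/- → run H
t=11: L0/L1/L2 = -/GH/- → run G
t=12: L0/L1/L2 = -/GH/- → run G
t=13: L0/L1/L2 = -/GH/- → run G
t=14: L0/L1/L2 = -/H/- → run H
t=15: L0/L1/L2 = -/H/- → run H
t=16: L0/L1/L2 = -/H/- → run H
t=17: (idle)
t=18: (idle)
t=19: (idle)
t=20: (idle)
t=21: (idle)

running at tick 5 = G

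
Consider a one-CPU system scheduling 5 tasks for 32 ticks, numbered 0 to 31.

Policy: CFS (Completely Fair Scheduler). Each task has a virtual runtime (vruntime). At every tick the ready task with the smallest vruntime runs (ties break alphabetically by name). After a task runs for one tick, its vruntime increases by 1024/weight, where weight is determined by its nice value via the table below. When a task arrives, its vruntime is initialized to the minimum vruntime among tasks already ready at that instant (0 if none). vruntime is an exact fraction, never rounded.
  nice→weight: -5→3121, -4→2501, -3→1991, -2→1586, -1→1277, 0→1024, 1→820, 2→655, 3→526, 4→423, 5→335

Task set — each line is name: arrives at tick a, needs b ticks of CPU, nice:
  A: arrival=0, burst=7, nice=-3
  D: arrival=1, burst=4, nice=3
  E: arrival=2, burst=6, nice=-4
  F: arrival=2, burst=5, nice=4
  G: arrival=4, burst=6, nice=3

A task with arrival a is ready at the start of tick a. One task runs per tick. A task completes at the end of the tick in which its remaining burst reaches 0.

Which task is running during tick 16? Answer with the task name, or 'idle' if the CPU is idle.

t=0: vr[A=0] → run A
t=1: vr[A=1024/1991 D=1024/1991] → run A
t=2: vr[A=2048/1991 D=1024/1991 E=1024/1991 F=1024/1991] → run D
t=3: vr[A=2048/1991 D=1288704/523633 E=1024/1991 F=1024/1991] → run E
t=4: vr[A=2048/1991 D=1288704/523633 E=4599808/4979491 F=1024/1991 G=1024/1991] → run F
t=5: vr[A=2048/1991 D=1288704/523633 E=4599808/4979491 F=2471936/842193 G=1024/1991] → run G
t=6: vr[A=2048/1991 D=1288704/523633 E=4599808/4979491 F=2471936/842193 G=1288704/523633] → run E
t=7: vr[A=2048/1991 D=1288704/523633 E=6638592/4979491 F=2471936/842193 G=1288704/523633] → run A
t=8: vr[A=3072/1991 D=1288704/523633 E=6638592/4979491 F=2471936/842193 G=1288704/523633] → run E
t=9: vr[A=3072/1991 D=1288704/523633 E=8677376/4979491 F=2471936/842193 G=1288704/523633] → run A
t=10: vr[A=4096/1991 D=1288704/523633 E=8677376/4979491 F=2471936/842193 G=1288704/523633] → run E
t=11: vr[A=4096/1991 D=1288704/523633 E=10716160/4979491 F=2471936/842193 G=1288704/523633] → run A
t=12: vr[A=5120/1991 D=1288704/523633 E=10716160/4979491 F=2471936/842193 G=1288704/523633] → run E
t=13: vr[A=5120/1991 D=1288704/523633 E=12754944/4979491 F=2471936/842193 G=1288704/523633] → run D
t=14: vr[A=5120/1991 D=2308096/523633 E=12754944/4979491 F=2471936/842193 G=1288704/523633] → run G
t=15: vr[A=5120/1991 D=2308096/523633 E=12754944/4979491 F=2471936/842193 G=2308096/523633] → run E
t=16: vr[A=5120/1991 D=2308096/523633 F=2471936/842193 G=2308096/523633] → run A
t=17: vr[A=6144/1991 D=2308096/523633 F=2471936/842193 G=2308096/523633] → run F
t=18: vr[A=6144/1991 D=2308096/523633 F=4510720/842193 G=2308096/523633] → run A
t=19: vr[D=2308096/523633 F=4510720/842193 G=2308096/523633] → run D
t=20: vr[D=3327488/523633 F=4510720/842193 G=2308096/523633] → run G
t=21: vr[D=3327488/523633 F=4510720/842193 G=3327488/523633] → run F
t=22: vr[D=3327488/523633 F=2183168/280731 G=3327488/523633] → run D
t=23: vr[F=2183168/280731 G=3327488/523633] → run G
t=24: vr[F=2183168/280731 G=4346880/523633] → run F
t=25: vr[F=8588288/842193 G=4346880/523633] → run G
t=26: vr[F=8588288/842193 G=5366272/523633] → run F
t=27: vr[G=5366272/523633] → run G
t=28: (idle)
t=29: (idle)
t=30: (idle)
t=31: (idle)

running at tick 16 = A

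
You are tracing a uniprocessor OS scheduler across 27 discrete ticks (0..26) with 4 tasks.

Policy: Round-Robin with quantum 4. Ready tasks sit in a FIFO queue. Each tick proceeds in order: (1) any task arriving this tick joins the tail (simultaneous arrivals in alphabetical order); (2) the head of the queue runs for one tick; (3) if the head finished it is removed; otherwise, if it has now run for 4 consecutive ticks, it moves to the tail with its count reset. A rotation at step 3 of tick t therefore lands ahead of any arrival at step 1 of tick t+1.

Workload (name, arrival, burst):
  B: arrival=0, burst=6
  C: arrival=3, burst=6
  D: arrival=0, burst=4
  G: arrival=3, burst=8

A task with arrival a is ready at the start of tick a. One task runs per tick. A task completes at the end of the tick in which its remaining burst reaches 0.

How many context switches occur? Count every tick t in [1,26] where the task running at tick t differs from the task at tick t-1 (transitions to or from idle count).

context switches = 7

t=0: queue=[B,D] q_used=0 → run B
t=1: queue=[B,D] q_used=1 → run B
t=2: queue=[B,D] q_used=2 → run B
t=3: queue=[B,D,C,G] q_used=3 → run B
t=4: queue=[D,C,G,B] q_used=0 → run D
t=5: queue=[D,C,G,B] q_used=1 → run D
t=6: queue=[D,C,G,B] q_used=2 → run D
t=7: queue=[D,C,G,B] q_used=3 → run D
t=8: queue=[C,G,B] q_used=0 → run C
t=9: queue=[C,G,B] q_used=1 → run C
t=10: queue=[C,G,B] q_used=2 → run C
t=11: queue=[C,G,B] q_used=3 → run C
t=12: queue=[G,B,C] q_used=0 → run G
t=13: queue=[G,B,C] q_used=1 → run G
t=14: queue=[G,B,C] q_used=2 → run G
t=15: queue=[G,B,C] q_used=3 → run G
t=16: queue=[B,C,G] q_used=0 → run B
t=17: queue=[B,C,G] q_used=1 → run B
t=18: queue=[C,G] q_used=0 → run C
t=19: queue=[C,G] q_used=1 → run C
t=20: queue=[G] q_used=0 → run G
t=21: queue=[G] q_used=1 → run G
t=22: queue=[G] q_used=2 → run G
t=23: queue=[G] q_used=3 → run G
t=24: (idle)
t=25: (idle)
t=26: (idle)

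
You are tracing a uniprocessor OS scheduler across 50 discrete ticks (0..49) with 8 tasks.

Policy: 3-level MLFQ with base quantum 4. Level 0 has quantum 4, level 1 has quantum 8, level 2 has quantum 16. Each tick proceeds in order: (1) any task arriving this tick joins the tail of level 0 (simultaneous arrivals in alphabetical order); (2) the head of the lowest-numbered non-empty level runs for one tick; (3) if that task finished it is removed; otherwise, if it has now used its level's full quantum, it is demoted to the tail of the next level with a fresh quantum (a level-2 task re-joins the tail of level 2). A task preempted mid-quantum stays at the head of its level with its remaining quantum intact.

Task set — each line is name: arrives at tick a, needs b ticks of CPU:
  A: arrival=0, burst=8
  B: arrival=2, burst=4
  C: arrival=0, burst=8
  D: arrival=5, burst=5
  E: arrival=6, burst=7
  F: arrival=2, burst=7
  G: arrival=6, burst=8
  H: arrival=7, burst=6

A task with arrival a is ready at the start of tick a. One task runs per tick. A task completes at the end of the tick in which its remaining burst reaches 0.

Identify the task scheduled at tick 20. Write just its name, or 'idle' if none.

running at tick 20 = E

t=0: L0/L1/L2 = AC/-/- → run A
t=1: L0/L1/L2 = AC/-/- → run A
t=2: L0/L1/L2 = ACBF/-/- → run A
t=3: L0/L1/L2 = ACBF/-/- → run A
t=4: L0/L1/L2 = CBF/A/- → run C
t=5: L0/L1/L2 = CBFD/A/- → run C
t=6: L0/L1/L2 = CBFDEG/A/- → run C
t=7: L0/L1/L2 = CBFDEGH/A/- → run C
t=8: L0/L1/L2 = BFDEGH/AC/- → run B
t=9: L0/L1/L2 = BFDEGH/AC/- → run B
t=10: L0/L1/L2 = BFDEGH/AC/- → run B
t=11: L0/L1/L2 = BFDEGH/AC/- → run B
t=12: L0/L1/L2 = FDEGH/AC/- → run F
t=13: L0/L1/L2 = FDEGH/AC/- → run F
t=14: L0/L1/L2 = FDEGH/AC/- → run F
t=15: L0/L1/L2 = FDEGH/AC/- → run F
t=16: L0/L1/L2 = DEGH/ACF/- → run D
t=17: L0/L1/L2 = DEGH/ACF/- → run D
t=18: L0/L1/L2 = DEGH/ACF/- → run D
t=19: L0/L1/L2 = DEGH/ACF/- → run D
t=20: L0/L1/L2 = EGH/ACFD/- → run E
t=21: L0/L1/L2 = EGH/ACFD/- → run E
t=22: L0/L1/L2 = EGH/ACFD/- → run E
t=23: L0/L1/L2 = EGH/ACFD/- → run E
t=24: L0/L1/L2 = GH/ACFDE/- → run G
t=25: L0/L1/L2 = GH/ACFDE/- → run G
t=26: L0/L1/L2 = GH/ACFDE/- → run G
t=27: L0/L1/L2 = GH/ACFDE/- → run G
t=28: L0/L1/L2 = H/ACFDEG/- → run H
t=29: L0/L1/L2 = H/ACFDEG/- → run H
t=30: L0/L1/L2 = H/ACFDEG/- → run H
t=31: L0/L1/L2 = H/ACFDEG/- → run H
t=32: L0/L1/L2 = -/ACFDEGH/- → run A
t=33: L0/L1/L2 = -/ACFDEGH/- → run A
t=34: L0/L1/L2 = -/ACFDEGH/- → run A
t=35: L0/L1/L2 = -/ACFDEGH/- → run A
t=36: L0/L1/L2 = -/CFDEGH/- → run C
t=37: L0/L1/L2 = -/CFDEGH/- → run C
t=38: L0/L1/L2 = -/CFDEGH/- → run C
t=39: L0/L1/L2 = -/CFDEGH/- → run C
t=40: L0/L1/L2 = -/FDEGH/- → run F
t=41: L0/L1/L2 = -/FDEGH/- → run F
t=42: L0/L1/L2 = -/FDEGH/- → run F
t=43: L0/L1/L2 = -/DEGH/- → run D
t=44: L0/L1/L2 = -/EGH/- → run E
t=45: L0/L1/L2 = -/EGH/- → run E
t=46: L0/L1/L2 = -/EGH/- → run E
t=47: L0/L1/L2 = -/GH/- → run G
t=48: L0/L1/L2 = -/GH/- → run G
t=49: L0/L1/L2 = -/GH/- → run G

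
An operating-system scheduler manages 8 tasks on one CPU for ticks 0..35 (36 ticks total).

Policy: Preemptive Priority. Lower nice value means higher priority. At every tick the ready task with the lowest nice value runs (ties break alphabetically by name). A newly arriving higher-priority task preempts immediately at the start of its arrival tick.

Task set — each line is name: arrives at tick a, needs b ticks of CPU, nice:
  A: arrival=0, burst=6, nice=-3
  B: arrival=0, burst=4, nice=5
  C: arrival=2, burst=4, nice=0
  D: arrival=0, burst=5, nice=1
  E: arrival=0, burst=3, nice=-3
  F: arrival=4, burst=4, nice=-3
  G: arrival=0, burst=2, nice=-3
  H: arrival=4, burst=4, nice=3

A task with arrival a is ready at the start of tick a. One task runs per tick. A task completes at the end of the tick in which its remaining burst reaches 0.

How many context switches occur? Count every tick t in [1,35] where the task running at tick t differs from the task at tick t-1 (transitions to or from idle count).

t=0: ready={A,B,D,E,G} → run A
t=1: ready={A,B,D,E,G} → run A
t=2: ready={A,B,C,D,E,G} → run A
t=3: ready={A,B,C,D,E,G} → run A
t=4: ready={A,B,C,D,E,F,G,H} → run A
t=5: ready={A,B,C,D,E,F,G,H} → run A
t=6: ready={B,C,D,E,F,G,H} → run E
t=7: ready={B,C,D,E,F,G,H} → run E
t=8: ready={B,C,D,E,F,G,H} → run E
t=9: ready={B,C,D,F,G,H} → run F
t=10: ready={B,C,D,F,G,H} → run F
t=11: ready={B,C,D,F,G,H} → run F
t=12: ready={B,C,D,F,G,H} → run F
t=13: ready={B,C,D,G,H} → run G
t=14: ready={B,C,D,G,H} → run G
t=15: ready={B,C,D,H} → run C
t=16: ready={B,C,D,H} → run C
t=17: ready={B,C,D,H} → run C
t=18: ready={B,C,D,H} → run C
t=19: ready={B,D,H} → run D
t=20: ready={B,D,H} → run D
t=21: ready={B,D,H} → run D
t=22: ready={B,D,H} → run D
t=23: ready={B,D,H} → run D
t=24: ready={B,H} → run H
t=25: ready={B,H} → run H
t=26: ready={B,H} → run H
t=27: ready={B,H} → run H
t=28: ready={B} → run B
t=29: ready={B} → run B
t=30: ready={B} → run B
t=31: ready={B} → run B
t=32: (idle)
t=33: (idle)
t=34: (idle)
t=35: (idle)

context switches = 8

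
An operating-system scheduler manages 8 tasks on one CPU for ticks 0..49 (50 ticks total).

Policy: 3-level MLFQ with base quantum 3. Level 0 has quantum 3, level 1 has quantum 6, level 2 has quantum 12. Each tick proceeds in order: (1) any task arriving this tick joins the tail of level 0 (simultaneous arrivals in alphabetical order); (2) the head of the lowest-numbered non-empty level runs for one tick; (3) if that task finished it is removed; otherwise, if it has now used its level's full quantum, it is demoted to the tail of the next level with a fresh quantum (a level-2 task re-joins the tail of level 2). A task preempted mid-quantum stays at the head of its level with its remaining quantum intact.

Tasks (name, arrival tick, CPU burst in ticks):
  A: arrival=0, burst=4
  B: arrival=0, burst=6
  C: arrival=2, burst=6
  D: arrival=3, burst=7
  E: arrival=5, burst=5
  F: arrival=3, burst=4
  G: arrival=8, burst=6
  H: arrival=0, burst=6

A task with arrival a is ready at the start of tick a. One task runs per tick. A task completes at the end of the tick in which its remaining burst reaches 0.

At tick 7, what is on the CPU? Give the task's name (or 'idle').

t=0: L0/L1/L2 = ABH/-/- → run A
t=1: L0/L1/L2 = ABH/-/- → run A
t=2: L0/L1/L2 = ABHC/-/- → run A
t=3: L0/L1/L2 = BHCDF/A/- → run B
t=4: L0/L1/L2 = BHCDF/A/- → run B
t=5: L0/L1/L2 = BHCDFE/A/- → run B
t=6: L0/L1/L2 = HCDFE/AB/- → run H
t=7: L0/L1/L2 = HCDFE/AB/- → run H
t=8: L0/L1/L2 = HCDFEG/AB/- → run H
t=9: L0/L1/L2 = CDFEG/ABH/- → run C
t=10: L0/L1/L2 = CDFEG/ABH/- → run C
t=11: L0/L1/L2 = CDFEG/ABH/- → run C
t=12: L0/L1/L2 = DFEG/ABHC/- → run D
t=13: L0/L1/L2 = DFEG/ABHC/- → run D
t=14: L0/L1/L2 = DFEG/ABHC/- → run D
t=15: L0/L1/L2 = FEG/ABHCD/- → run F
t=16: L0/L1/L2 = FEG/ABHCD/- → run F
t=17: L0/L1/L2 = FEG/ABHCD/- → run F
t=18: L0/L1/L2 = EG/ABHCDF/- → run E
t=19: L0/L1/L2 = EG/ABHCDF/- → run E
t=20: L0/L1/L2 = EG/ABHCDF/- → run E
t=21: L0/L1/L2 = G/ABHCDFE/- → run G
t=22: L0/L1/L2 = G/ABHCDFE/- → run G
t=23: L0/L1/L2 = G/ABHCDFE/- → run G
t=24: L0/L1/L2 = -/ABHCDFEG/- → run A
t=25: L0/L1/L2 = -/BHCDFEG/- → run B
t=26: L0/L1/L2 = -/BHCDFEG/- → run B
t=27: L0/L1/L2 = -/BHCDFEG/- → run B
t=28: L0/L1/L2 = -/HCDFEG/- → run H
t=29: L0/L1/L2 = -/HCDFEG/- → run H
t=30: L0/L1/L2 = -/HCDFEG/- → run H
t=31: L0/L1/L2 = -/CDFEG/- → run C
t=32: L0/L1/L2 = -/CDFEG/- → run C
t=33: L0/L1/L2 = -/CDFEG/- → run C
t=34: L0/L1/L2 = -/DFEG/- → run D
t=35: L0/L1/L2 = -/DFEG/- → run D
t=36: L0/L1/L2 = -/DFEG/- → run D
t=37: L0/L1/L2 = -/DFEG/- → run D
t=38: L0/L1/L2 = -/FEG/- → run F
t=39: L0/L1/L2 = -/EG/- → run E
t=40: L0/L1/L2 = -/EG/- → run E
t=41: L0/L1/L2 = -/G/- → run G
t=42: L0/L1/L2 = -/G/- → run G
t=43: L0/L1/L2 = -/G/- → run G
t=44: (idle)
t=45: (idle)
t=46: (idle)
t=47: (idle)
t=48: (idle)
t=49: (idle)

running at tick 7 = H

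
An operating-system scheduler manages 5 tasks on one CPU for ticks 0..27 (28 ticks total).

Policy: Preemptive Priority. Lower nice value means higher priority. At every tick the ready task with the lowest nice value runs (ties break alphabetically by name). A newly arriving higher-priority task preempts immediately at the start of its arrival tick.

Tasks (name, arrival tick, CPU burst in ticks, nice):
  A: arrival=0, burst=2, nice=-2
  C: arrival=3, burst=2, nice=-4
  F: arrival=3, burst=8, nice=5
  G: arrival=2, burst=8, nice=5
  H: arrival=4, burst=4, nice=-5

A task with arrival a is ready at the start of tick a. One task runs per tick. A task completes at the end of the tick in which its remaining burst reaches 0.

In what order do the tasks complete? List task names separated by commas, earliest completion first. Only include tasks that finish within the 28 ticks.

t=0: ready={A} → run A
t=1: ready={A} → run A
t=2: ready={G} → run G
t=3: ready={C,F,G} → run C
t=4: ready={C,F,G,H} → run H
t=5: ready={C,F,G,H} → run H
t=6: ready={C,F,G,H} → run H
t=7: ready={C,F,G,H} → run H
t=8: ready={C,F,G} → run C
t=9: ready={F,G} → run F
t=10: ready={F,G} → run F
t=11: ready={F,G} → run F
t=12: ready={F,G} → run F
t=13: ready={F,G} → run F
t=14: ready={F,G} → run F
t=15: ready={F,G} → run F
t=16: ready={F,G} → run F
t=17: ready={G} → run G
t=18: ready={G} → run G
t=19: ready={G} → run G
t=20: ready={G} → run G
t=21: ready={G} → run G
t=22: ready={G} → run G
t=23: ready={G} → run G
t=24: (idle)
t=25: (idle)
t=26: (idle)
t=27: (idle)

completion order = A, H, C, F, G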